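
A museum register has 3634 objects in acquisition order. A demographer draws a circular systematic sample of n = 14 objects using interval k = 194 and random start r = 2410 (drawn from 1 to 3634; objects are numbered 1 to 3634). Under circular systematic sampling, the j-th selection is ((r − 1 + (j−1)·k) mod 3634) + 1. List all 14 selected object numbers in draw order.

2410, 2604, 2798, 2992, 3186, 3380, 3574, 134, 328, 522, 716, 910, 1104, 1298

Selection 1: 2410
Selection 2: 2410 + 194 = 2604
Selection 3: 2604 + 194 = 2798
Selection 4: 2798 + 194 = 2992
Selection 5: 2992 + 194 = 3186
Selection 6: 3186 + 194 = 3380
Selection 7: 3380 + 194 = 3574
Selection 8: 3574 + 194 = 3768 → 3768 − 3634 = 134
Selection 9: 134 + 194 = 328
Selection 10: 328 + 194 = 522
Selection 11: 522 + 194 = 716
Selection 12: 716 + 194 = 910
Selection 13: 910 + 194 = 1104
Selection 14: 1104 + 194 = 1298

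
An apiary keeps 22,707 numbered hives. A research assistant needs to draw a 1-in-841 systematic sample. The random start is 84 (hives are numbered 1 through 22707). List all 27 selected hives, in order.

84, 925, 1766, 2607, 3448, 4289, 5130, 5971, 6812, 7653, 8494, 9335, 10176, 11017, 11858, 12699, 13540, 14381, 15222, 16063, 16904, 17745, 18586, 19427, 20268, 21109, 21950

hive 1: 84
hive 2: 84 + 841 = 925
hive 3: 925 + 841 = 1766
hive 4: 1766 + 841 = 2607
hive 5: 2607 + 841 = 3448
hive 6: 3448 + 841 = 4289
hive 7: 4289 + 841 = 5130
hive 8: 5130 + 841 = 5971
hive 9: 5971 + 841 = 6812
hive 10: 6812 + 841 = 7653
hive 11: 7653 + 841 = 8494
hive 12: 8494 + 841 = 9335
hive 13: 9335 + 841 = 10176
hive 14: 10176 + 841 = 11017
hive 15: 11017 + 841 = 11858
hive 16: 11858 + 841 = 12699
hive 17: 12699 + 841 = 13540
hive 18: 13540 + 841 = 14381
hive 19: 14381 + 841 = 15222
hive 20: 15222 + 841 = 16063
hive 21: 16063 + 841 = 16904
hive 22: 16904 + 841 = 17745
hive 23: 17745 + 841 = 18586
hive 24: 18586 + 841 = 19427
hive 25: 19427 + 841 = 20268
hive 26: 20268 + 841 = 21109
hive 27: 21109 + 841 = 21950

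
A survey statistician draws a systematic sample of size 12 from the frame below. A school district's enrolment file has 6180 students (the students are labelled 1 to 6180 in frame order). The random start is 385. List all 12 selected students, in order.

k = N/n = 6180/12 = 515
student 1: 385
student 2: 385 + 515 = 900
student 3: 900 + 515 = 1415
student 4: 1415 + 515 = 1930
student 5: 1930 + 515 = 2445
student 6: 2445 + 515 = 2960
student 7: 2960 + 515 = 3475
student 8: 3475 + 515 = 3990
student 9: 3990 + 515 = 4505
student 10: 4505 + 515 = 5020
student 11: 5020 + 515 = 5535
student 12: 5535 + 515 = 6050

385, 900, 1415, 1930, 2445, 2960, 3475, 3990, 4505, 5020, 5535, 6050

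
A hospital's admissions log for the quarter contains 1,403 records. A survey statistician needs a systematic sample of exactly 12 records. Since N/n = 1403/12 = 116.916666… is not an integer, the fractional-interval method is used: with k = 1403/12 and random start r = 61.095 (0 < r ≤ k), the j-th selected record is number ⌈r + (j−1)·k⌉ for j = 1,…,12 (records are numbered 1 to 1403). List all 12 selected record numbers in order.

62, 179, 295, 412, 529, 646, 763, 880, 997, 1114, 1231, 1348

j=1: r + 0k = 61.095 → ⌈·⌉ = 62
j=2: r + 1k = 178.011666… → ⌈·⌉ = 179
j=3: r + 2k = 294.928333… → ⌈·⌉ = 295
j=4: r + 3k = 411.845 → ⌈·⌉ = 412
j=5: r + 4k = 528.761666… → ⌈·⌉ = 529
j=6: r + 5k = 645.678333… → ⌈·⌉ = 646
j=7: r + 6k = 762.595 → ⌈·⌉ = 763
j=8: r + 7k = 879.511666… → ⌈·⌉ = 880
j=9: r + 8k = 996.428333… → ⌈·⌉ = 997
j=10: r + 9k = 1113.345 → ⌈·⌉ = 1114
j=11: r + 10k = 1230.261666… → ⌈·⌉ = 1231
j=12: r + 11k = 1347.178333… → ⌈·⌉ = 1348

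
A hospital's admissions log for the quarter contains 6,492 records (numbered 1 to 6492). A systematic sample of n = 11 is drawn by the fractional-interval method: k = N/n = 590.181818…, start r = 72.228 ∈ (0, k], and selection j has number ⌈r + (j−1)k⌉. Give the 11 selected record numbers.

73, 663, 1253, 1843, 2433, 3024, 3614, 4204, 4794, 5384, 5975

j=1: r + 0k = 72.228 → ⌈·⌉ = 73
j=2: r + 1k = 662.409818… → ⌈·⌉ = 663
j=3: r + 2k = 1252.591636… → ⌈·⌉ = 1253
j=4: r + 3k = 1842.773454… → ⌈·⌉ = 1843
j=5: r + 4k = 2432.955272… → ⌈·⌉ = 2433
j=6: r + 5k = 3023.137090… → ⌈·⌉ = 3024
j=7: r + 6k = 3613.318909… → ⌈·⌉ = 3614
j=8: r + 7k = 4203.500727… → ⌈·⌉ = 4204
j=9: r + 8k = 4793.682545… → ⌈·⌉ = 4794
j=10: r + 9k = 5383.864363… → ⌈·⌉ = 5384
j=11: r + 10k = 5974.046181… → ⌈·⌉ = 5975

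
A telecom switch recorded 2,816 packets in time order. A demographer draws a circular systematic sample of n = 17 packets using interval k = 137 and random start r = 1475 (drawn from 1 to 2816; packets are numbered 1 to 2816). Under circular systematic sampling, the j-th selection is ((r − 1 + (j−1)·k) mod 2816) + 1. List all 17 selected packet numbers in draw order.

Selection 1: 1475
Selection 2: 1475 + 137 = 1612
Selection 3: 1612 + 137 = 1749
Selection 4: 1749 + 137 = 1886
Selection 5: 1886 + 137 = 2023
Selection 6: 2023 + 137 = 2160
Selection 7: 2160 + 137 = 2297
Selection 8: 2297 + 137 = 2434
Selection 9: 2434 + 137 = 2571
Selection 10: 2571 + 137 = 2708
Selection 11: 2708 + 137 = 2845 → 2845 − 2816 = 29
Selection 12: 29 + 137 = 166
Selection 13: 166 + 137 = 303
Selection 14: 303 + 137 = 440
Selection 15: 440 + 137 = 577
Selection 16: 577 + 137 = 714
Selection 17: 714 + 137 = 851

1475, 1612, 1749, 1886, 2023, 2160, 2297, 2434, 2571, 2708, 29, 166, 303, 440, 577, 714, 851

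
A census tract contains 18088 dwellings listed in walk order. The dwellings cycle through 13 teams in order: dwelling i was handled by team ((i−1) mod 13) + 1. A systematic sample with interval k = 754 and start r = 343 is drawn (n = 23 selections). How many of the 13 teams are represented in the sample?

1

Consecutive selections differ by k = 754, so their team numbers differ by 754 mod 13 = 0.
gcd(754, 13) = 13, so the sample visits 13/13 = 1 distinct residues mod 13.
Start 343 is team 5; the teams hit are 5.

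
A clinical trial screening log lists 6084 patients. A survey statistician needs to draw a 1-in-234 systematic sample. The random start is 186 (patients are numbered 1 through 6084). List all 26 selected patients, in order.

patient 1: 186
patient 2: 186 + 234 = 420
patient 3: 420 + 234 = 654
patient 4: 654 + 234 = 888
patient 5: 888 + 234 = 1122
patient 6: 1122 + 234 = 1356
patient 7: 1356 + 234 = 1590
patient 8: 1590 + 234 = 1824
patient 9: 1824 + 234 = 2058
patient 10: 2058 + 234 = 2292
patient 11: 2292 + 234 = 2526
patient 12: 2526 + 234 = 2760
patient 13: 2760 + 234 = 2994
patient 14: 2994 + 234 = 3228
patient 15: 3228 + 234 = 3462
patient 16: 3462 + 234 = 3696
patient 17: 3696 + 234 = 3930
patient 18: 3930 + 234 = 4164
patient 19: 4164 + 234 = 4398
patient 20: 4398 + 234 = 4632
patient 21: 4632 + 234 = 4866
patient 22: 4866 + 234 = 5100
patient 23: 5100 + 234 = 5334
patient 24: 5334 + 234 = 5568
patient 25: 5568 + 234 = 5802
patient 26: 5802 + 234 = 6036

186, 420, 654, 888, 1122, 1356, 1590, 1824, 2058, 2292, 2526, 2760, 2994, 3228, 3462, 3696, 3930, 4164, 4398, 4632, 4866, 5100, 5334, 5568, 5802, 6036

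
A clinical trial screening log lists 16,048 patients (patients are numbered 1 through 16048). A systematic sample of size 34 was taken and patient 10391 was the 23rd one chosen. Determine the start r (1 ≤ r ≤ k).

7

k = 16048/34 = 472
r = 10391 − (23−1)×472 = 10391 − 10384 = 7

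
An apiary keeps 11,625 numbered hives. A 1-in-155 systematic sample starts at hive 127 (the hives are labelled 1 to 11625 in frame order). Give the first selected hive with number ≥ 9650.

k = 155
Steps past start: ⌈(9650 − 127)/155⌉ = ⌈9523/155⌉ = 62
Selected hive: 127 + 62×155 = 9737

9737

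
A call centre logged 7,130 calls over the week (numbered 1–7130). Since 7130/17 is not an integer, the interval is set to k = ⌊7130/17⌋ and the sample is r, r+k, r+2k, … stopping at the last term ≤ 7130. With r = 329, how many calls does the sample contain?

k = ⌊7130/17⌋ = 419
Achieved size = ⌊(7130 − 329)/419⌋ + 1 = ⌊6801/419⌋ + 1 = 16 + 1 = 17
(last selection: 329 + 16×419 = 7033 ≤ 7130; next would be 7452 > 7130)

17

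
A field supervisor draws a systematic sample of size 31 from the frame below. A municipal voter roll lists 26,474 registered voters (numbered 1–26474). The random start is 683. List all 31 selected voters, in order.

683, 1537, 2391, 3245, 4099, 4953, 5807, 6661, 7515, 8369, 9223, 10077, 10931, 11785, 12639, 13493, 14347, 15201, 16055, 16909, 17763, 18617, 19471, 20325, 21179, 22033, 22887, 23741, 24595, 25449, 26303

k = N/n = 26474/31 = 854
voter 1: 683
voter 2: 683 + 854 = 1537
voter 3: 1537 + 854 = 2391
voter 4: 2391 + 854 = 3245
voter 5: 3245 + 854 = 4099
voter 6: 4099 + 854 = 4953
voter 7: 4953 + 854 = 5807
voter 8: 5807 + 854 = 6661
voter 9: 6661 + 854 = 7515
voter 10: 7515 + 854 = 8369
voter 11: 8369 + 854 = 9223
voter 12: 9223 + 854 = 10077
voter 13: 10077 + 854 = 10931
voter 14: 10931 + 854 = 11785
voter 15: 11785 + 854 = 12639
voter 16: 12639 + 854 = 13493
voter 17: 13493 + 854 = 14347
voter 18: 14347 + 854 = 15201
voter 19: 15201 + 854 = 16055
voter 20: 16055 + 854 = 16909
voter 21: 16909 + 854 = 17763
voter 22: 17763 + 854 = 18617
voter 23: 18617 + 854 = 19471
voter 24: 19471 + 854 = 20325
voter 25: 20325 + 854 = 21179
voter 26: 21179 + 854 = 22033
voter 27: 22033 + 854 = 22887
voter 28: 22887 + 854 = 23741
voter 29: 23741 + 854 = 24595
voter 30: 24595 + 854 = 25449
voter 31: 25449 + 854 = 26303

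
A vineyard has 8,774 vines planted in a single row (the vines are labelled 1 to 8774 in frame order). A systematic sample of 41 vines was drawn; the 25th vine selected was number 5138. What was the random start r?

2

k = 8774/41 = 214
r = 5138 − (25−1)×214 = 5138 − 5136 = 2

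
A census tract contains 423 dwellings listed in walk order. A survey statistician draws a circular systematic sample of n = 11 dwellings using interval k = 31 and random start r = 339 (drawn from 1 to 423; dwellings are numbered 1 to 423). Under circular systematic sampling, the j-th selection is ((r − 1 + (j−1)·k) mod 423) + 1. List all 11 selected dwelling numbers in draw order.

Selection 1: 339
Selection 2: 339 + 31 = 370
Selection 3: 370 + 31 = 401
Selection 4: 401 + 31 = 432 → 432 − 423 = 9
Selection 5: 9 + 31 = 40
Selection 6: 40 + 31 = 71
Selection 7: 71 + 31 = 102
Selection 8: 102 + 31 = 133
Selection 9: 133 + 31 = 164
Selection 10: 164 + 31 = 195
Selection 11: 195 + 31 = 226

339, 370, 401, 9, 40, 71, 102, 133, 164, 195, 226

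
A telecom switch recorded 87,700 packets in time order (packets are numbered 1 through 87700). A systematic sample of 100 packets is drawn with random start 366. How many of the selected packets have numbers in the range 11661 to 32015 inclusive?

k = 87700/100 = 877
First selection ≥ 11661: 366 + ⌈(11661−366)/877⌉·877 = 366 + 13×877 = 11767
Last selection ≤ 32015: 366 + ⌊(32015−366)/877⌋·877 = 366 + 36×877 = 31938
Count = 36 − 13 + 1 = 24

24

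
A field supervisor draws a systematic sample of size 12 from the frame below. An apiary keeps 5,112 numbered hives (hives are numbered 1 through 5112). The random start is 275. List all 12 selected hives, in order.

k = N/n = 5112/12 = 426
hive 1: 275
hive 2: 275 + 426 = 701
hive 3: 701 + 426 = 1127
hive 4: 1127 + 426 = 1553
hive 5: 1553 + 426 = 1979
hive 6: 1979 + 426 = 2405
hive 7: 2405 + 426 = 2831
hive 8: 2831 + 426 = 3257
hive 9: 3257 + 426 = 3683
hive 10: 3683 + 426 = 4109
hive 11: 4109 + 426 = 4535
hive 12: 4535 + 426 = 4961

275, 701, 1127, 1553, 1979, 2405, 2831, 3257, 3683, 4109, 4535, 4961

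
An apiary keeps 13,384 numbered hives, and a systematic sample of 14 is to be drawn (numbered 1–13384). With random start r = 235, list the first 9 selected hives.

k = N/n = 13384/14 = 956
hive 1: 235
hive 2: 235 + 956 = 1191
hive 3: 1191 + 956 = 2147
hive 4: 2147 + 956 = 3103
hive 5: 3103 + 956 = 4059
hive 6: 4059 + 956 = 5015
hive 7: 5015 + 956 = 5971
hive 8: 5971 + 956 = 6927
hive 9: 6927 + 956 = 7883

235, 1191, 2147, 3103, 4059, 5015, 5971, 6927, 7883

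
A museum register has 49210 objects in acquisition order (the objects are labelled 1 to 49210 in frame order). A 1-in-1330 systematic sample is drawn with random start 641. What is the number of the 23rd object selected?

29901

k = 1330
23rd selection = r + (23−1)·k = 641 + 22×1330 = 641 + 29260 = 29901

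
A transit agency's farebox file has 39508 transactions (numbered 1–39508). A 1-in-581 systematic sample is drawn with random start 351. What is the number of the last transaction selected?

k = 581
68th selection = r + (68−1)·k = 351 + 67×581 = 351 + 38927 = 39278

39278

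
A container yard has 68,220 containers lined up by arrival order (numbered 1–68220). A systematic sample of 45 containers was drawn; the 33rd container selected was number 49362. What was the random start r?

k = 68220/45 = 1516
r = 49362 − (33−1)×1516 = 49362 − 48512 = 850

850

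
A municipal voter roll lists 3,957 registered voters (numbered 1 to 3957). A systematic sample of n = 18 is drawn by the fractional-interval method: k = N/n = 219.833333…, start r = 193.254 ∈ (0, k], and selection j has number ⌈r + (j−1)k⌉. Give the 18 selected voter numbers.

j=1: r + 0k = 193.254 → ⌈·⌉ = 194
j=2: r + 1k = 413.087333… → ⌈·⌉ = 414
j=3: r + 2k = 632.920666… → ⌈·⌉ = 633
j=4: r + 3k = 852.754 → ⌈·⌉ = 853
j=5: r + 4k = 1072.587333… → ⌈·⌉ = 1073
j=6: r + 5k = 1292.420666… → ⌈·⌉ = 1293
j=7: r + 6k = 1512.254 → ⌈·⌉ = 1513
j=8: r + 7k = 1732.087333… → ⌈·⌉ = 1733
j=9: r + 8k = 1951.920666… → ⌈·⌉ = 1952
j=10: r + 9k = 2171.754 → ⌈·⌉ = 2172
j=11: r + 10k = 2391.587333… → ⌈·⌉ = 2392
j=12: r + 11k = 2611.420666… → ⌈·⌉ = 2612
j=13: r + 12k = 2831.254 → ⌈·⌉ = 2832
j=14: r + 13k = 3051.087333… → ⌈·⌉ = 3052
j=15: r + 14k = 3270.920666… → ⌈·⌉ = 3271
j=16: r + 15k = 3490.754 → ⌈·⌉ = 3491
j=17: r + 16k = 3710.587333… → ⌈·⌉ = 3711
j=18: r + 17k = 3930.420666… → ⌈·⌉ = 3931

194, 414, 633, 853, 1073, 1293, 1513, 1733, 1952, 2172, 2392, 2612, 2832, 3052, 3271, 3491, 3711, 3931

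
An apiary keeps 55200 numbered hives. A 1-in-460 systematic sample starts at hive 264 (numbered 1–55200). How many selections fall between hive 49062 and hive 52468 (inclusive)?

7

k = 460
First selection ≥ 49062: 264 + ⌈(49062−264)/460⌉·460 = 264 + 107×460 = 49484
Last selection ≤ 52468: 264 + ⌊(52468−264)/460⌋·460 = 264 + 113×460 = 52244
Count = 113 − 107 + 1 = 7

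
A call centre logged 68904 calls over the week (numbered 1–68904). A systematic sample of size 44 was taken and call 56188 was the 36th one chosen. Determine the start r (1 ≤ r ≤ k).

k = 68904/44 = 1566
r = 56188 − (36−1)×1566 = 56188 − 54810 = 1378

1378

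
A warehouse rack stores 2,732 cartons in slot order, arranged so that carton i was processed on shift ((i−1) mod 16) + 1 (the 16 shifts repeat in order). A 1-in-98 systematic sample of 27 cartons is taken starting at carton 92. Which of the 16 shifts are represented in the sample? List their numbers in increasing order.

Consecutive selections differ by k = 98, so their shift numbers differ by 98 mod 16 = 2.
gcd(98, 16) = 2, so the sample visits 16/2 = 8 distinct residues mod 16.
Start 92 is shift 12; the shifts hit are 2, 4, 6, 8, 10, 12, 14, 16.

2, 4, 6, 8, 10, 12, 14, 16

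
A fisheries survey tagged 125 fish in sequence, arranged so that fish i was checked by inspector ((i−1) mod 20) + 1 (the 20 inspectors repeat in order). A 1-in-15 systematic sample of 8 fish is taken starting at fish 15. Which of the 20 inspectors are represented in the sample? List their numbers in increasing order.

5, 10, 15, 20

Consecutive selections differ by k = 15, so their inspector numbers differ by 15 mod 20 = 15.
gcd(15, 20) = 5, so the sample visits 20/5 = 4 distinct residues mod 20.
Start 15 is inspector 15; the inspectors hit are 5, 10, 15, 20.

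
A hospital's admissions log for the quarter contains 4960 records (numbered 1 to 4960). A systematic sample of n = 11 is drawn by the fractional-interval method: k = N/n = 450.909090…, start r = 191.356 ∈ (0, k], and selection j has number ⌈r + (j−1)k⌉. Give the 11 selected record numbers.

192, 643, 1094, 1545, 1995, 2446, 2897, 3348, 3799, 4250, 4701

j=1: r + 0k = 191.356 → ⌈·⌉ = 192
j=2: r + 1k = 642.265090… → ⌈·⌉ = 643
j=3: r + 2k = 1093.174181… → ⌈·⌉ = 1094
j=4: r + 3k = 1544.083272… → ⌈·⌉ = 1545
j=5: r + 4k = 1994.992363… → ⌈·⌉ = 1995
j=6: r + 5k = 2445.901454… → ⌈·⌉ = 2446
j=7: r + 6k = 2896.810545… → ⌈·⌉ = 2897
j=8: r + 7k = 3347.719636… → ⌈·⌉ = 3348
j=9: r + 8k = 3798.628727… → ⌈·⌉ = 3799
j=10: r + 9k = 4249.537818… → ⌈·⌉ = 4250
j=11: r + 10k = 4700.446909… → ⌈·⌉ = 4701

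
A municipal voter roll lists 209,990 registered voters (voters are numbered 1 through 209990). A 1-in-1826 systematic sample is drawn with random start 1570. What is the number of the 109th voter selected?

k = 1826
109th selection = r + (109−1)·k = 1570 + 108×1826 = 1570 + 197208 = 198778

198778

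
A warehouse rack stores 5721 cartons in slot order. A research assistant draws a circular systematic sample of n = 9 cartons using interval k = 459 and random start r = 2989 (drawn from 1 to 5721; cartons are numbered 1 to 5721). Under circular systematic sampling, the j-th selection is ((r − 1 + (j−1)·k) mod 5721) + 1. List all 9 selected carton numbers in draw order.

Selection 1: 2989
Selection 2: 2989 + 459 = 3448
Selection 3: 3448 + 459 = 3907
Selection 4: 3907 + 459 = 4366
Selection 5: 4366 + 459 = 4825
Selection 6: 4825 + 459 = 5284
Selection 7: 5284 + 459 = 5743 → 5743 − 5721 = 22
Selection 8: 22 + 459 = 481
Selection 9: 481 + 459 = 940

2989, 3448, 3907, 4366, 4825, 5284, 22, 481, 940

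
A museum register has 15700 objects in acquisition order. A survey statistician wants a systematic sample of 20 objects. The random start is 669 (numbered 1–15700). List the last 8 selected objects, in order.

10089, 10874, 11659, 12444, 13229, 14014, 14799, 15584

k = N/n = 15700/20 = 785
13th selection = 669 + 12×785 = 10089
14th: 10089 + 785 = 10874
15th: 10874 + 785 = 11659
16th: 11659 + 785 = 12444
17th: 12444 + 785 = 13229
18th: 13229 + 785 = 14014
19th: 14014 + 785 = 14799
20th: 14799 + 785 = 15584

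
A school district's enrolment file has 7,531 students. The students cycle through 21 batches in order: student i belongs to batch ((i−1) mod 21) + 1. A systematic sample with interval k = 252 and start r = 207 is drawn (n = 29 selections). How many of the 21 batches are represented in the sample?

1

Consecutive selections differ by k = 252, so their batch numbers differ by 252 mod 21 = 0.
gcd(252, 21) = 21, so the sample visits 21/21 = 1 distinct residues mod 21.
Start 207 is batch 18; the batches hit are 18.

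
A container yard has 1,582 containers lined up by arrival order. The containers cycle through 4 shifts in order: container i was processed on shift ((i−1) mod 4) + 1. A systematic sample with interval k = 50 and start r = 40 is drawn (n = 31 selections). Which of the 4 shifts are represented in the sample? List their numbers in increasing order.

Consecutive selections differ by k = 50, so their shift numbers differ by 50 mod 4 = 2.
gcd(50, 4) = 2, so the sample visits 4/2 = 2 distinct residues mod 4.
Start 40 is shift 4; the shifts hit are 2, 4.

2, 4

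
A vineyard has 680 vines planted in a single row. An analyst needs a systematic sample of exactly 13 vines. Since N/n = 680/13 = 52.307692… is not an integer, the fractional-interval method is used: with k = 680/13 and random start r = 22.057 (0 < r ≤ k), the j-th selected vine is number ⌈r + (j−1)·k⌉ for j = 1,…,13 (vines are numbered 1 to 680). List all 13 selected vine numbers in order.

j=1: r + 0k = 22.057 → ⌈·⌉ = 23
j=2: r + 1k = 74.364692… → ⌈·⌉ = 75
j=3: r + 2k = 126.672384… → ⌈·⌉ = 127
j=4: r + 3k = 178.980076… → ⌈·⌉ = 179
j=5: r + 4k = 231.287769… → ⌈·⌉ = 232
j=6: r + 5k = 283.595461… → ⌈·⌉ = 284
j=7: r + 6k = 335.903153… → ⌈·⌉ = 336
j=8: r + 7k = 388.210846… → ⌈·⌉ = 389
j=9: r + 8k = 440.518538… → ⌈·⌉ = 441
j=10: r + 9k = 492.826230… → ⌈·⌉ = 493
j=11: r + 10k = 545.133923… → ⌈·⌉ = 546
j=12: r + 11k = 597.441615… → ⌈·⌉ = 598
j=13: r + 12k = 649.749307… → ⌈·⌉ = 650

23, 75, 127, 179, 232, 284, 336, 389, 441, 493, 546, 598, 650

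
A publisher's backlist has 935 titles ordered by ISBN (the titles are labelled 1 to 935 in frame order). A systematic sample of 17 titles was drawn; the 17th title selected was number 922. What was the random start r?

42

k = 935/17 = 55
r = 922 − (17−1)×55 = 922 − 880 = 42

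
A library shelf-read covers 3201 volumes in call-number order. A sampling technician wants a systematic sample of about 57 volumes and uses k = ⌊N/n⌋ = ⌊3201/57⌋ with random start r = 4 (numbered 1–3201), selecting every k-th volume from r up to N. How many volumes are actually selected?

k = ⌊3201/57⌋ = 56
Achieved size = ⌊(3201 − 4)/56⌋ + 1 = ⌊3197/56⌋ + 1 = 57 + 1 = 58
(last selection: 4 + 57×56 = 3196 ≤ 3201; next would be 3252 > 3201)

58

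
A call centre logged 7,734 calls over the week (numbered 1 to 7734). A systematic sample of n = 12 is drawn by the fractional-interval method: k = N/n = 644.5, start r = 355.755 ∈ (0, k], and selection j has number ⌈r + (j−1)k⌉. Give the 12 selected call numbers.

j=1: r + 0k = 355.755 → ⌈·⌉ = 356
j=2: r + 1k = 1000.255 → ⌈·⌉ = 1001
j=3: r + 2k = 1644.755 → ⌈·⌉ = 1645
j=4: r + 3k = 2289.255 → ⌈·⌉ = 2290
j=5: r + 4k = 2933.755 → ⌈·⌉ = 2934
j=6: r + 5k = 3578.255 → ⌈·⌉ = 3579
j=7: r + 6k = 4222.755 → ⌈·⌉ = 4223
j=8: r + 7k = 4867.255 → ⌈·⌉ = 4868
j=9: r + 8k = 5511.755 → ⌈·⌉ = 5512
j=10: r + 9k = 6156.255 → ⌈·⌉ = 6157
j=11: r + 10k = 6800.755 → ⌈·⌉ = 6801
j=12: r + 11k = 7445.255 → ⌈·⌉ = 7446

356, 1001, 1645, 2290, 2934, 3579, 4223, 4868, 5512, 6157, 6801, 7446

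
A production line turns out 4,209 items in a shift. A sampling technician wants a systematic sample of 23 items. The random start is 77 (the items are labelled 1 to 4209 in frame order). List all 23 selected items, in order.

k = N/n = 4209/23 = 183
item 1: 77
item 2: 77 + 183 = 260
item 3: 260 + 183 = 443
item 4: 443 + 183 = 626
item 5: 626 + 183 = 809
item 6: 809 + 183 = 992
item 7: 992 + 183 = 1175
item 8: 1175 + 183 = 1358
item 9: 1358 + 183 = 1541
item 10: 1541 + 183 = 1724
item 11: 1724 + 183 = 1907
item 12: 1907 + 183 = 2090
item 13: 2090 + 183 = 2273
item 14: 2273 + 183 = 2456
item 15: 2456 + 183 = 2639
item 16: 2639 + 183 = 2822
item 17: 2822 + 183 = 3005
item 18: 3005 + 183 = 3188
item 19: 3188 + 183 = 3371
item 20: 3371 + 183 = 3554
item 21: 3554 + 183 = 3737
item 22: 3737 + 183 = 3920
item 23: 3920 + 183 = 4103

77, 260, 443, 626, 809, 992, 1175, 1358, 1541, 1724, 1907, 2090, 2273, 2456, 2639, 2822, 3005, 3188, 3371, 3554, 3737, 3920, 4103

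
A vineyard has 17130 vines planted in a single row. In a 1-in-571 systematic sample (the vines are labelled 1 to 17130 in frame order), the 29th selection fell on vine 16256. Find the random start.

k = 571
r = 16256 − (29−1)×571 = 16256 − 15988 = 268

268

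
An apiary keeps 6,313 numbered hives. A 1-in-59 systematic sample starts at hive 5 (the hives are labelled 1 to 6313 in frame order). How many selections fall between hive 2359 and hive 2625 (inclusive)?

k = 59
First selection ≥ 2359: 5 + ⌈(2359−5)/59⌉·59 = 5 + 40×59 = 2365
Last selection ≤ 2625: 5 + ⌊(2625−5)/59⌋·59 = 5 + 44×59 = 2601
Count = 44 − 40 + 1 = 5

5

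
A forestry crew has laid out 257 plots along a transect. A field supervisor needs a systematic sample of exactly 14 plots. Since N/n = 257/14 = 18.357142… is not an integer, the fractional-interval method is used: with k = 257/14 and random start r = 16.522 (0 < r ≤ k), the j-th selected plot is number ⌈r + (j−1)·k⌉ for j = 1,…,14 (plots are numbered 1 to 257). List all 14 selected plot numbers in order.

j=1: r + 0k = 16.522 → ⌈·⌉ = 17
j=2: r + 1k = 34.879142… → ⌈·⌉ = 35
j=3: r + 2k = 53.236285… → ⌈·⌉ = 54
j=4: r + 3k = 71.593428… → ⌈·⌉ = 72
j=5: r + 4k = 89.950571… → ⌈·⌉ = 90
j=6: r + 5k = 108.307714… → ⌈·⌉ = 109
j=7: r + 6k = 126.664857… → ⌈·⌉ = 127
j=8: r + 7k = 145.022 → ⌈·⌉ = 146
j=9: r + 8k = 163.379142… → ⌈·⌉ = 164
j=10: r + 9k = 181.736285… → ⌈·⌉ = 182
j=11: r + 10k = 200.093428… → ⌈·⌉ = 201
j=12: r + 11k = 218.450571… → ⌈·⌉ = 219
j=13: r + 12k = 236.807714… → ⌈·⌉ = 237
j=14: r + 13k = 255.164857… → ⌈·⌉ = 256

17, 35, 54, 72, 90, 109, 127, 146, 164, 182, 201, 219, 237, 256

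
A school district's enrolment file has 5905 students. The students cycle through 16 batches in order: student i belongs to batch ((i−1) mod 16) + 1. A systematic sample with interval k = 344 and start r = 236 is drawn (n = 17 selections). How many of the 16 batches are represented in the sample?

Consecutive selections differ by k = 344, so their batch numbers differ by 344 mod 16 = 8.
gcd(344, 16) = 8, so the sample visits 16/8 = 2 distinct residues mod 16.
Start 236 is batch 12; the batches hit are 4, 12.

2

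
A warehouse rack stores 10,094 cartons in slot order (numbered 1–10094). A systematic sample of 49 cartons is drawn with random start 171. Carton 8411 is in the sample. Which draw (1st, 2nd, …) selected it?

k = 10094/49 = 206
position = (8411 − 171)/206 + 1 = 8240/206 + 1 = 40 + 1 = 41

41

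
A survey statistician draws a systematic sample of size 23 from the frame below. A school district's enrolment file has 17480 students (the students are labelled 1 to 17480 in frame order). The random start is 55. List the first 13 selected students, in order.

k = N/n = 17480/23 = 760
student 1: 55
student 2: 55 + 760 = 815
student 3: 815 + 760 = 1575
student 4: 1575 + 760 = 2335
student 5: 2335 + 760 = 3095
student 6: 3095 + 760 = 3855
student 7: 3855 + 760 = 4615
student 8: 4615 + 760 = 5375
student 9: 5375 + 760 = 6135
student 10: 6135 + 760 = 6895
student 11: 6895 + 760 = 7655
student 12: 7655 + 760 = 8415
student 13: 8415 + 760 = 9175

55, 815, 1575, 2335, 3095, 3855, 4615, 5375, 6135, 6895, 7655, 8415, 9175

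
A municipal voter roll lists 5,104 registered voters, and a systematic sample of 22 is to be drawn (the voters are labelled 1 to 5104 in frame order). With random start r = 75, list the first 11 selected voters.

k = N/n = 5104/22 = 232
voter 1: 75
voter 2: 75 + 232 = 307
voter 3: 307 + 232 = 539
voter 4: 539 + 232 = 771
voter 5: 771 + 232 = 1003
voter 6: 1003 + 232 = 1235
voter 7: 1235 + 232 = 1467
voter 8: 1467 + 232 = 1699
voter 9: 1699 + 232 = 1931
voter 10: 1931 + 232 = 2163
voter 11: 2163 + 232 = 2395

75, 307, 539, 771, 1003, 1235, 1467, 1699, 1931, 2163, 2395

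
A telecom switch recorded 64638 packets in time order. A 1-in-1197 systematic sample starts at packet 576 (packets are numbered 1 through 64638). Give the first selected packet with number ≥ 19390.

k = 1197
Steps past start: ⌈(19390 − 576)/1197⌉ = ⌈18814/1197⌉ = 16
Selected packet: 576 + 16×1197 = 19728

19728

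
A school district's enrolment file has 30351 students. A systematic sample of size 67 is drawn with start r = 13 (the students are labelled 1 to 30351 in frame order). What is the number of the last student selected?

29911

k = 30351/67 = 453
67th selection = r + (67−1)·k = 13 + 66×453 = 13 + 29898 = 29911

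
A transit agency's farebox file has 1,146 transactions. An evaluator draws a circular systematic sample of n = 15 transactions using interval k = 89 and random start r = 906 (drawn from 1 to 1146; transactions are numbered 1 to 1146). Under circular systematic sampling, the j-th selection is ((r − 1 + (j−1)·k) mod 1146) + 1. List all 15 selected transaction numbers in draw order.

906, 995, 1084, 27, 116, 205, 294, 383, 472, 561, 650, 739, 828, 917, 1006

Selection 1: 906
Selection 2: 906 + 89 = 995
Selection 3: 995 + 89 = 1084
Selection 4: 1084 + 89 = 1173 → 1173 − 1146 = 27
Selection 5: 27 + 89 = 116
Selection 6: 116 + 89 = 205
Selection 7: 205 + 89 = 294
Selection 8: 294 + 89 = 383
Selection 9: 383 + 89 = 472
Selection 10: 472 + 89 = 561
Selection 11: 561 + 89 = 650
Selection 12: 650 + 89 = 739
Selection 13: 739 + 89 = 828
Selection 14: 828 + 89 = 917
Selection 15: 917 + 89 = 1006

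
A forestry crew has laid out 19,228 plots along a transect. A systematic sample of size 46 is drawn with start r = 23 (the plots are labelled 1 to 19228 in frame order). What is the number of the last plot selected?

18833

k = 19228/46 = 418
46th selection = r + (46−1)·k = 23 + 45×418 = 23 + 18810 = 18833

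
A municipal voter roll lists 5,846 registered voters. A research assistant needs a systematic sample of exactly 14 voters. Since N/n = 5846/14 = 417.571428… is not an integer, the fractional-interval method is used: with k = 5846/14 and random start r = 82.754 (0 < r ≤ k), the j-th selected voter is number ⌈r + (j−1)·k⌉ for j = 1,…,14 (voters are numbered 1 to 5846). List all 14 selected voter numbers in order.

83, 501, 918, 1336, 1754, 2171, 2589, 3006, 3424, 3841, 4259, 4677, 5094, 5512

j=1: r + 0k = 82.754 → ⌈·⌉ = 83
j=2: r + 1k = 500.325428… → ⌈·⌉ = 501
j=3: r + 2k = 917.896857… → ⌈·⌉ = 918
j=4: r + 3k = 1335.468285… → ⌈·⌉ = 1336
j=5: r + 4k = 1753.039714… → ⌈·⌉ = 1754
j=6: r + 5k = 2170.611142… → ⌈·⌉ = 2171
j=7: r + 6k = 2588.182571… → ⌈·⌉ = 2589
j=8: r + 7k = 3005.754 → ⌈·⌉ = 3006
j=9: r + 8k = 3423.325428… → ⌈·⌉ = 3424
j=10: r + 9k = 3840.896857… → ⌈·⌉ = 3841
j=11: r + 10k = 4258.468285… → ⌈·⌉ = 4259
j=12: r + 11k = 4676.039714… → ⌈·⌉ = 4677
j=13: r + 12k = 5093.611142… → ⌈·⌉ = 5094
j=14: r + 13k = 5511.182571… → ⌈·⌉ = 5512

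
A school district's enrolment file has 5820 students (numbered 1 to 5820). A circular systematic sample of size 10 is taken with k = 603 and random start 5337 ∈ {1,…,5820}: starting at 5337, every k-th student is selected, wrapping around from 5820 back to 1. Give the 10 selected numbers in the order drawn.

Selection 1: 5337
Selection 2: 5337 + 603 = 5940 → 5940 − 5820 = 120
Selection 3: 120 + 603 = 723
Selection 4: 723 + 603 = 1326
Selection 5: 1326 + 603 = 1929
Selection 6: 1929 + 603 = 2532
Selection 7: 2532 + 603 = 3135
Selection 8: 3135 + 603 = 3738
Selection 9: 3738 + 603 = 4341
Selection 10: 4341 + 603 = 4944

5337, 120, 723, 1326, 1929, 2532, 3135, 3738, 4341, 4944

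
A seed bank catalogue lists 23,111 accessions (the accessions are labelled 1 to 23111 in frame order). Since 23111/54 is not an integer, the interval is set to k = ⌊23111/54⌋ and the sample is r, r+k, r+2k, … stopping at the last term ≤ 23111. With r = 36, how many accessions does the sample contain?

k = ⌊23111/54⌋ = 427
Achieved size = ⌊(23111 − 36)/427⌋ + 1 = ⌊23075/427⌋ + 1 = 54 + 1 = 55
(last selection: 36 + 54×427 = 23094 ≤ 23111; next would be 23521 > 23111)

55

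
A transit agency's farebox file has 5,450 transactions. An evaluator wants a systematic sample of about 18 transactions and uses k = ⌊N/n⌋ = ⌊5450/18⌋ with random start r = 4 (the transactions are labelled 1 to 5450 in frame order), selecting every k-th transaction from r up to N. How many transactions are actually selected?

k = ⌊5450/18⌋ = 302
Achieved size = ⌊(5450 − 4)/302⌋ + 1 = ⌊5446/302⌋ + 1 = 18 + 1 = 19
(last selection: 4 + 18×302 = 5440 ≤ 5450; next would be 5742 > 5450)

19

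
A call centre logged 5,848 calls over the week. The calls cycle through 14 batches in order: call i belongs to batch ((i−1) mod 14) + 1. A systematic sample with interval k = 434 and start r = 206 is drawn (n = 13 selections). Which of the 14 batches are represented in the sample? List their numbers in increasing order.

Consecutive selections differ by k = 434, so their batch numbers differ by 434 mod 14 = 0.
gcd(434, 14) = 14, so the sample visits 14/14 = 1 distinct residues mod 14.
Start 206 is batch 10; the batches hit are 10.

10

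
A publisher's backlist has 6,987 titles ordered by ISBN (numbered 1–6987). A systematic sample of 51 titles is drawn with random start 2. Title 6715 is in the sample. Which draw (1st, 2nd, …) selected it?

k = 6987/51 = 137
position = (6715 − 2)/137 + 1 = 6713/137 + 1 = 49 + 1 = 50

50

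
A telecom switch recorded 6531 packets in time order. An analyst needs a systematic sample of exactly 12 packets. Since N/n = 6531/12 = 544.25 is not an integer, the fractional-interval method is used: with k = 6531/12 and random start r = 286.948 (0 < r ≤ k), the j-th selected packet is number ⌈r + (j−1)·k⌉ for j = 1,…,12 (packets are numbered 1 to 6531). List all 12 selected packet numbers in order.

287, 832, 1376, 1920, 2464, 3009, 3553, 4097, 4641, 5186, 5730, 6274

j=1: r + 0k = 286.948 → ⌈·⌉ = 287
j=2: r + 1k = 831.198 → ⌈·⌉ = 832
j=3: r + 2k = 1375.448 → ⌈·⌉ = 1376
j=4: r + 3k = 1919.698 → ⌈·⌉ = 1920
j=5: r + 4k = 2463.948 → ⌈·⌉ = 2464
j=6: r + 5k = 3008.198 → ⌈·⌉ = 3009
j=7: r + 6k = 3552.448 → ⌈·⌉ = 3553
j=8: r + 7k = 4096.698 → ⌈·⌉ = 4097
j=9: r + 8k = 4640.948 → ⌈·⌉ = 4641
j=10: r + 9k = 5185.198 → ⌈·⌉ = 5186
j=11: r + 10k = 5729.448 → ⌈·⌉ = 5730
j=12: r + 11k = 6273.698 → ⌈·⌉ = 6274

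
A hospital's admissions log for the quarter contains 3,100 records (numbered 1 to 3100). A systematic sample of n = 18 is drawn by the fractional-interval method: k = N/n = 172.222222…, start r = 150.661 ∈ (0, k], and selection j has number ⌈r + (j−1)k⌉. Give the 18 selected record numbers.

151, 323, 496, 668, 840, 1012, 1184, 1357, 1529, 1701, 1873, 2046, 2218, 2390, 2562, 2734, 2907, 3079

j=1: r + 0k = 150.661 → ⌈·⌉ = 151
j=2: r + 1k = 322.883222… → ⌈·⌉ = 323
j=3: r + 2k = 495.105444… → ⌈·⌉ = 496
j=4: r + 3k = 667.327666… → ⌈·⌉ = 668
j=5: r + 4k = 839.549888… → ⌈·⌉ = 840
j=6: r + 5k = 1011.772111… → ⌈·⌉ = 1012
j=7: r + 6k = 1183.994333… → ⌈·⌉ = 1184
j=8: r + 7k = 1356.216555… → ⌈·⌉ = 1357
j=9: r + 8k = 1528.438777… → ⌈·⌉ = 1529
j=10: r + 9k = 1700.661 → ⌈·⌉ = 1701
j=11: r + 10k = 1872.883222… → ⌈·⌉ = 1873
j=12: r + 11k = 2045.105444… → ⌈·⌉ = 2046
j=13: r + 12k = 2217.327666… → ⌈·⌉ = 2218
j=14: r + 13k = 2389.549888… → ⌈·⌉ = 2390
j=15: r + 14k = 2561.772111… → ⌈·⌉ = 2562
j=16: r + 15k = 2733.994333… → ⌈·⌉ = 2734
j=17: r + 16k = 2906.216555… → ⌈·⌉ = 2907
j=18: r + 17k = 3078.438777… → ⌈·⌉ = 3079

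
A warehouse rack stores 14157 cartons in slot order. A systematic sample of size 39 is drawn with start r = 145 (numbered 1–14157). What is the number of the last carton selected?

k = 14157/39 = 363
39th selection = r + (39−1)·k = 145 + 38×363 = 145 + 13794 = 13939

13939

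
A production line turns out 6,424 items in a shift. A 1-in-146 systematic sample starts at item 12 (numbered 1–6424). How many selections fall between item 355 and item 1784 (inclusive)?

k = 146
First selection ≥ 355: 12 + ⌈(355−12)/146⌉·146 = 12 + 3×146 = 450
Last selection ≤ 1784: 12 + ⌊(1784−12)/146⌋·146 = 12 + 12×146 = 1764
Count = 12 − 3 + 1 = 10

10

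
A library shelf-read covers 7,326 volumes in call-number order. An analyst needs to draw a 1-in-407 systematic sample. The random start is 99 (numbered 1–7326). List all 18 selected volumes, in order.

volume 1: 99
volume 2: 99 + 407 = 506
volume 3: 506 + 407 = 913
volume 4: 913 + 407 = 1320
volume 5: 1320 + 407 = 1727
volume 6: 1727 + 407 = 2134
volume 7: 2134 + 407 = 2541
volume 8: 2541 + 407 = 2948
volume 9: 2948 + 407 = 3355
volume 10: 3355 + 407 = 3762
volume 11: 3762 + 407 = 4169
volume 12: 4169 + 407 = 4576
volume 13: 4576 + 407 = 4983
volume 14: 4983 + 407 = 5390
volume 15: 5390 + 407 = 5797
volume 16: 5797 + 407 = 6204
volume 17: 6204 + 407 = 6611
volume 18: 6611 + 407 = 7018

99, 506, 913, 1320, 1727, 2134, 2541, 2948, 3355, 3762, 4169, 4576, 4983, 5390, 5797, 6204, 6611, 7018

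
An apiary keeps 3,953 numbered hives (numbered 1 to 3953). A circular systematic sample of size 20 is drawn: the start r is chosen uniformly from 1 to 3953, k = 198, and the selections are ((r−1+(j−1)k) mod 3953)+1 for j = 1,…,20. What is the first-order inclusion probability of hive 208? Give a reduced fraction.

For each position j, as r ranges over 1…3953 the j-th selection hits every hive exactly once, so hive 208 is selected for exactly 20 of the 3953 starts.
Inclusion probability = 20/3953.

20/3953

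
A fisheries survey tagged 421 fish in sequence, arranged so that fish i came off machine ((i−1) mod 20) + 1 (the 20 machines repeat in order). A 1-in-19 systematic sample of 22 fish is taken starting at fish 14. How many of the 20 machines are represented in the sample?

20

Consecutive selections differ by k = 19, so their machine numbers differ by 19 mod 20 = 19.
gcd(19, 20) = 1, so the sample visits 20/1 = 20 distinct residues mod 20.
Start 14 is machine 14; the machines hit are 1, 2, 3, 4, 5, 6, 7, 8, 9, 10, 11, 12, 13, 14, 15, 16, 17, 18, 19, 20.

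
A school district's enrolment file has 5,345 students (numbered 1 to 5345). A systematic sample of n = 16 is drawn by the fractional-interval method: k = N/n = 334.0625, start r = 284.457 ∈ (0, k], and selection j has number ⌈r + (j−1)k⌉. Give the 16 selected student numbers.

285, 619, 953, 1287, 1621, 1955, 2289, 2623, 2957, 3292, 3626, 3960, 4294, 4628, 4962, 5296

j=1: r + 0k = 284.457 → ⌈·⌉ = 285
j=2: r + 1k = 618.5195 → ⌈·⌉ = 619
j=3: r + 2k = 952.582 → ⌈·⌉ = 953
j=4: r + 3k = 1286.6445 → ⌈·⌉ = 1287
j=5: r + 4k = 1620.707 → ⌈·⌉ = 1621
j=6: r + 5k = 1954.7695 → ⌈·⌉ = 1955
j=7: r + 6k = 2288.832 → ⌈·⌉ = 2289
j=8: r + 7k = 2622.8945 → ⌈·⌉ = 2623
j=9: r + 8k = 2956.957 → ⌈·⌉ = 2957
j=10: r + 9k = 3291.0195 → ⌈·⌉ = 3292
j=11: r + 10k = 3625.082 → ⌈·⌉ = 3626
j=12: r + 11k = 3959.1445 → ⌈·⌉ = 3960
j=13: r + 12k = 4293.207 → ⌈·⌉ = 4294
j=14: r + 13k = 4627.2695 → ⌈·⌉ = 4628
j=15: r + 14k = 4961.332 → ⌈·⌉ = 4962
j=16: r + 15k = 5295.3945 → ⌈·⌉ = 5296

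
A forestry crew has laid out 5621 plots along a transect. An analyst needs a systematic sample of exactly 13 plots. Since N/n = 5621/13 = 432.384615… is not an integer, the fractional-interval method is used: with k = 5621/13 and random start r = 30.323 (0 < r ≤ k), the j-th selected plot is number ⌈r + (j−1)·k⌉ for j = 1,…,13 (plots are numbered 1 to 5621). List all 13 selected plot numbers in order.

j=1: r + 0k = 30.323 → ⌈·⌉ = 31
j=2: r + 1k = 462.707615… → ⌈·⌉ = 463
j=3: r + 2k = 895.092230… → ⌈·⌉ = 896
j=4: r + 3k = 1327.476846… → ⌈·⌉ = 1328
j=5: r + 4k = 1759.861461… → ⌈·⌉ = 1760
j=6: r + 5k = 2192.246076… → ⌈·⌉ = 2193
j=7: r + 6k = 2624.630692… → ⌈·⌉ = 2625
j=8: r + 7k = 3057.015307… → ⌈·⌉ = 3058
j=9: r + 8k = 3489.399923… → ⌈·⌉ = 3490
j=10: r + 9k = 3921.784538… → ⌈·⌉ = 3922
j=11: r + 10k = 4354.169153… → ⌈·⌉ = 4355
j=12: r + 11k = 4786.553769… → ⌈·⌉ = 4787
j=13: r + 12k = 5218.938384… → ⌈·⌉ = 5219

31, 463, 896, 1328, 1760, 2193, 2625, 3058, 3490, 3922, 4355, 4787, 5219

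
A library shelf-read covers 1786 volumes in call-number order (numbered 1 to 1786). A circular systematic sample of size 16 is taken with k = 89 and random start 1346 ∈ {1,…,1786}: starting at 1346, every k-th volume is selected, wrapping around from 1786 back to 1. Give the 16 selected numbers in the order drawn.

Selection 1: 1346
Selection 2: 1346 + 89 = 1435
Selection 3: 1435 + 89 = 1524
Selection 4: 1524 + 89 = 1613
Selection 5: 1613 + 89 = 1702
Selection 6: 1702 + 89 = 1791 → 1791 − 1786 = 5
Selection 7: 5 + 89 = 94
Selection 8: 94 + 89 = 183
Selection 9: 183 + 89 = 272
Selection 10: 272 + 89 = 361
Selection 11: 361 + 89 = 450
Selection 12: 450 + 89 = 539
Selection 13: 539 + 89 = 628
Selection 14: 628 + 89 = 717
Selection 15: 717 + 89 = 806
Selection 16: 806 + 89 = 895

1346, 1435, 1524, 1613, 1702, 5, 94, 183, 272, 361, 450, 539, 628, 717, 806, 895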